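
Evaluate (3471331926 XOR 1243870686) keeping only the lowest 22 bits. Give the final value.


Step 1: 3471331926 ^ 1243870686 = 2227939208
Step 2: 2227939208 & 4194303 = 763784

763784


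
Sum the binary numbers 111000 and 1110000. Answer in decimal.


111000 + 1110000 = 10101000 = 168

168


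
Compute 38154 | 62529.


0b1001010100001010 | 0b1111010001000001 = 0b1111010101001011 = 62795

62795


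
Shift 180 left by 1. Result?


0b10110100 << 1 = 0b101101000 = 360

360


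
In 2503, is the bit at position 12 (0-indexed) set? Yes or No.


0b100111000111, bit 12 = 0. No

No


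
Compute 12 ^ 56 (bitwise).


0b1100 ^ 0b111000 = 0b110100 = 52

52


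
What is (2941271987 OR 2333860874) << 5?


Step 1: 2941271987 | 2333860874 = 2942042043
Step 2: 2942042043 << 5 = 94145345376

94145345376


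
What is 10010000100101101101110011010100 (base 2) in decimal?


10010000100101101101110011010100 in decimal = 2425806036

2425806036


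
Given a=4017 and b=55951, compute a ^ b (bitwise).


4017 ^ 55951 = 54590

54590


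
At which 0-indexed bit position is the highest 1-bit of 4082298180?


0b11110011010100101110110101000100. Highest set bit at position 31

31


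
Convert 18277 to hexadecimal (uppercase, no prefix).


18277 = 4765 hex

4765


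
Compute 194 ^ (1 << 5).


194 ^ (1 << 5) = 194 ^ 32 = 226

226


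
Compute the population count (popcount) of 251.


0b11111011 has 7 set bits

7


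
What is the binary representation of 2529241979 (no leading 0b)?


2529241979 = 10010110110000010010101101111011 in binary

10010110110000010010101101111011


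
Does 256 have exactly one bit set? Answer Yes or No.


0b100000000. Only one bit set => Yes

Yes


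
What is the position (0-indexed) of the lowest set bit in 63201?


0b1111011011100001. Lowest set bit at position 0

0


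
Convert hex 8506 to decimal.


8506 hex = 34054 decimal

34054


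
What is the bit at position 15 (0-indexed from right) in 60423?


0b1110110000000111, position 15 = 1

1


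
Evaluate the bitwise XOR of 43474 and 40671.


0b1010100111010010 ^ 0b1001111011011111 = 0b11011100001101 = 14093

14093


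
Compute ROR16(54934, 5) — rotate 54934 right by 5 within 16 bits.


Rotate 0b1101011010010110 right by 5 (16-bit) = 0b1011011010110100 = 46772

46772


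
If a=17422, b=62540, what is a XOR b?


17422 ^ 62540 = 45122

45122


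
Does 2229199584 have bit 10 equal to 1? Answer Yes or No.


0b10000100110111101110001011100000, bit 10 = 0. No

No


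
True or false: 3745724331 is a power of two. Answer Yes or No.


0b11011111010000110011011110101011. Multiple bits set => No

No


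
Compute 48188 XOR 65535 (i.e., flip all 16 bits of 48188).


48188 ^ 65535 = 17347

17347


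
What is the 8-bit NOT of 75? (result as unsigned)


~0b1001011 = 0b10110100 = 180 (8-bit unsigned)

180


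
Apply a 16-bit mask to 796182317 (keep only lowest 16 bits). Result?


796182317 & 65535 = 50989

50989


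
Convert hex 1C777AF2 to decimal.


1C777AF2 hex = 477592306 decimal

477592306


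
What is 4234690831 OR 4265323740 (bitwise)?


0b11111100011010000100000100001111 | 0b11111110001110111010110011011100 = 0b11111110011110111110110111011111 = 4269534687

4269534687


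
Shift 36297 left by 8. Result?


0b1000110111001001 << 8 = 0b100011011100100100000000 = 9292032

9292032


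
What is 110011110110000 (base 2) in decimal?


110011110110000 in decimal = 26544

26544


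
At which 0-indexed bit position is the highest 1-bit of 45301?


0b1011000011110101. Highest set bit at position 15

15


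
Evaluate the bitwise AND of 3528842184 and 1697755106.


0b11010010010101011101101111001000 & 0b1100101001100011010111111100010 = 0b1000000000100011000101111000000 = 1074891712

1074891712


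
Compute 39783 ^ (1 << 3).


39783 ^ (1 << 3) = 39783 ^ 8 = 39791

39791


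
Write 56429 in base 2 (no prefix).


56429 = 1101110001101101 in binary

1101110001101101


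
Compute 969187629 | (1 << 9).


969187629 | (1 << 9) = 969187629 | 512 = 969188141

969188141


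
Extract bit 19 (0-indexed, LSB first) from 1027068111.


0b111101001101111101000011001111, position 19 = 0

0


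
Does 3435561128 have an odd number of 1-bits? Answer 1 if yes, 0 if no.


0b11001100110001101000000010101000 has 12 ones => parity 0

0


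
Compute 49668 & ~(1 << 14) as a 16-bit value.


49668 & ~(1 << 14) = 33284

33284


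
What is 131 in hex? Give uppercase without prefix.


131 = 83 hex

83


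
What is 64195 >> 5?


0b1111101011000011 >> 5 = 0b11111010110 = 2006

2006


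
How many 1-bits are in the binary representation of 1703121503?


0b1100101100000111001001001011111 has 16 set bits

16


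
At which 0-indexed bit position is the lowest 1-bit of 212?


0b11010100. Lowest set bit at position 2

2


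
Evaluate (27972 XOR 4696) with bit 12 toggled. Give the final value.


Step 1: 27972 ^ 4696 = 32540
Step 2: 32540 ^ (1 << 12) = 32540 ^ 4096 = 28444

28444


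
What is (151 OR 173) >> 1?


Step 1: 151 | 173 = 191
Step 2: 191 >> 1 = 95

95


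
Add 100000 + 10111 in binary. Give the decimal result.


100000 + 10111 = 110111 = 55

55


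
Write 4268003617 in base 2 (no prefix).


4268003617 = 11111110011001001001000100100001 in binary

11111110011001001001000100100001


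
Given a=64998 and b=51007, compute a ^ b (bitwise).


64998 ^ 51007 = 15065

15065


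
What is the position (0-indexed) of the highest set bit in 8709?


0b10001000000101. Highest set bit at position 13

13


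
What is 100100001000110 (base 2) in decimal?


100100001000110 in decimal = 18502

18502


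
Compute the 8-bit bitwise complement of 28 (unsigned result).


~0b11100 = 0b11100011 = 227 (8-bit unsigned)

227


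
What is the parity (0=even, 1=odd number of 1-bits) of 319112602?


0b10011000001010100010110011010 has 12 ones => parity 0

0


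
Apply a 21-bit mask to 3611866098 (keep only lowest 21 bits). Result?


3611866098 & 2097151 = 570354

570354


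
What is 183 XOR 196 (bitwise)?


0b10110111 ^ 0b11000100 = 0b1110011 = 115

115


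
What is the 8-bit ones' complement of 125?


125 ^ 255 = 130

130


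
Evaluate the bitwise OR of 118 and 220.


0b1110110 | 0b11011100 = 0b11111110 = 254

254


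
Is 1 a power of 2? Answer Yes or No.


0b1. Only one bit set => Yes

Yes


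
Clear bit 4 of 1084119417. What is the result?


1084119417 & ~(1 << 4) = 1084119401

1084119401


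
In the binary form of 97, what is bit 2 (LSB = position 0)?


0b1100001, position 2 = 0

0


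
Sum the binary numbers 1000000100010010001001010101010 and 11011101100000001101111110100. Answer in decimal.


1000000100010010001001010101010 + 11011101100000001101111110100 = 1011100001110010010111010011110 = 1547251358

1547251358


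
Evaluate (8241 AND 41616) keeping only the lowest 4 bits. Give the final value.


Step 1: 8241 & 41616 = 8208
Step 2: 8208 & 15 = 0

0


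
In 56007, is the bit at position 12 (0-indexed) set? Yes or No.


0b1101101011000111, bit 12 = 1. Yes

Yes


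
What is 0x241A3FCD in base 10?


241A3FCD hex = 605700045 decimal

605700045


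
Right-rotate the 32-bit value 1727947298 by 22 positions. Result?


Rotate 0b1100110111111100110001000100010 right by 22 (32-bit) = 0b11111001100010001000100110011011 = 4186474907

4186474907


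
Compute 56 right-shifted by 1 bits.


0b111000 >> 1 = 0b11100 = 28

28


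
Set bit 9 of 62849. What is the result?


62849 | (1 << 9) = 62849 | 512 = 63361

63361


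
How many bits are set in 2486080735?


0b10010100001011101001010011011111 has 17 set bits

17


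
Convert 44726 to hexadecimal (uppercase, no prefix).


44726 = AEB6 hex

AEB6


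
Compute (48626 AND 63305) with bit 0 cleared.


Step 1: 48626 & 63305 = 46400
Step 2: 46400 & ~(1 << 0) = 46400

46400


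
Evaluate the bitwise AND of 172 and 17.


0b10101100 & 0b10001 = 0b0 = 0

0


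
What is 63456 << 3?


0b1111011111100000 << 3 = 0b1111011111100000000 = 507648

507648


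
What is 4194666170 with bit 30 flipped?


4194666170 ^ (1 << 30) = 4194666170 ^ 1073741824 = 3120924346

3120924346


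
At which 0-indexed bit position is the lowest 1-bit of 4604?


0b1000111111100. Lowest set bit at position 2

2


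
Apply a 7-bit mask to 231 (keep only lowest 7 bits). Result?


231 & 127 = 103

103


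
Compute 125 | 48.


0b1111101 | 0b110000 = 0b1111101 = 125

125


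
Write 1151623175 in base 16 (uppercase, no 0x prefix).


1151623175 = 44A46007 hex

44A46007


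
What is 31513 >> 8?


0b111101100011001 >> 8 = 0b1111011 = 123

123


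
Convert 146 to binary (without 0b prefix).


146 = 10010010 in binary

10010010


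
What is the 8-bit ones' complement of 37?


37 ^ 255 = 218

218


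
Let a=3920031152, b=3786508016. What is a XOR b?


3920031152 ^ 3786508016 = 135752512

135752512


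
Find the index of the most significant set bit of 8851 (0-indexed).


0b10001010010011. Highest set bit at position 13

13


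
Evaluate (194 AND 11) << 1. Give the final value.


Step 1: 194 & 11 = 2
Step 2: 2 << 1 = 4

4


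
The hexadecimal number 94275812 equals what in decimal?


94275812 hex = 2485606418 decimal

2485606418


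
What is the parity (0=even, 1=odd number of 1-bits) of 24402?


0b101111101010010 has 9 ones => parity 1

1


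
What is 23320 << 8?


0b101101100011000 << 8 = 0b10110110001100000000000 = 5969920

5969920


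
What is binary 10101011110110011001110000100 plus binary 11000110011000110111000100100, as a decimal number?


10101011110110011001110000100 + 11000110011000110111000100100 = 101110010001111010000110101000 = 776446376

776446376


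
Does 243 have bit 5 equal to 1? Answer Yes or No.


0b11110011, bit 5 = 1. Yes

Yes


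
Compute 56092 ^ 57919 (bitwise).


0b1101101100011100 ^ 0b1110001000111111 = 0b11100100100011 = 14627

14627


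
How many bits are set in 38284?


0b1001010110001100 has 7 set bits

7


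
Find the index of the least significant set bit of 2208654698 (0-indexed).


0b10000011101001010110010101101010. Lowest set bit at position 1

1


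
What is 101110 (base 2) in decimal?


101110 in decimal = 46

46


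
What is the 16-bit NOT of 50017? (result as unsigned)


~0b1100001101100001 = 0b11110010011110 = 15518 (16-bit unsigned)

15518


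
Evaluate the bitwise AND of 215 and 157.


0b11010111 & 0b10011101 = 0b10010101 = 149

149


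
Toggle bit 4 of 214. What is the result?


214 ^ (1 << 4) = 214 ^ 16 = 198

198


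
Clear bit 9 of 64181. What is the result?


64181 & ~(1 << 9) = 63669

63669


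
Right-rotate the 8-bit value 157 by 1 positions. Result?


Rotate 0b10011101 right by 1 (8-bit) = 0b11001110 = 206

206


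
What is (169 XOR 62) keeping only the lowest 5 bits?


Step 1: 169 ^ 62 = 151
Step 2: 151 & 31 = 23

23


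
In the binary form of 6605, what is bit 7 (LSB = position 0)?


0b1100111001101, position 7 = 1

1


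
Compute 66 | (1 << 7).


66 | (1 << 7) = 66 | 128 = 194

194


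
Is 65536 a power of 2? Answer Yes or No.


0b10000000000000000. Only one bit set => Yes

Yes


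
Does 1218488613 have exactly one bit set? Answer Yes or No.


0b1001000101000001010100100100101. Multiple bits set => No

No


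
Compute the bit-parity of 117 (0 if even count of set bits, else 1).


0b1110101 has 5 ones => parity 1

1


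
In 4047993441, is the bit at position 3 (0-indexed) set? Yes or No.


0b11110001010001110111101001100001, bit 3 = 0. No

No


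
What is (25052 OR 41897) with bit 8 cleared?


Step 1: 25052 | 41897 = 58365
Step 2: 58365 & ~(1 << 8) = 58109

58109


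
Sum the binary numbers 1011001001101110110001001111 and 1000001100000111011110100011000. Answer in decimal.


1011001001101110110001001111 + 1000001100000111011110100011000 = 1001100101010101010100101100111 = 1286252903

1286252903


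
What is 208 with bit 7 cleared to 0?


208 & ~(1 << 7) = 80

80


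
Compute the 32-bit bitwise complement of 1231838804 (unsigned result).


~0b1001001011011000101111001010100 = 0b10110110100100111010000110101011 = 3063128491 (32-bit unsigned)

3063128491


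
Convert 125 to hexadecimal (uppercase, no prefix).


125 = 7D hex

7D


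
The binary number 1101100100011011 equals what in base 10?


1101100100011011 in decimal = 55579

55579


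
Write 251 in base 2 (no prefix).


251 = 11111011 in binary

11111011


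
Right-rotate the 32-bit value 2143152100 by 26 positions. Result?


Rotate 0b1111111101111011110011111100100 right by 26 (32-bit) = 0b11101111011110011111100100011111 = 4017748255

4017748255


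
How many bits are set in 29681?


0b111001111110001 has 10 set bits

10


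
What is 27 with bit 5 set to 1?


27 | (1 << 5) = 27 | 32 = 59

59


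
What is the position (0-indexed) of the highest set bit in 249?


0b11111001. Highest set bit at position 7

7


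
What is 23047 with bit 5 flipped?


23047 ^ (1 << 5) = 23047 ^ 32 = 23079

23079


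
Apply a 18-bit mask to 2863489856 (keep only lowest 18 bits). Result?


2863489856 & 262143 = 90944

90944


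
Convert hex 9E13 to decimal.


9E13 hex = 40467 decimal

40467


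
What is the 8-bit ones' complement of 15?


15 ^ 255 = 240

240


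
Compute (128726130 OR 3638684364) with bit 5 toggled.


Step 1: 128726130 | 3638684364 = 3756916478
Step 2: 3756916478 ^ (1 << 5) = 3756916478 ^ 32 = 3756916446

3756916446


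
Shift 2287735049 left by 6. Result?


0b10001000010111000001000100001001 << 6 = 0b10001000010111000001000100001001000000 = 146415043136

146415043136


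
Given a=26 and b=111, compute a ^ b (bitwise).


26 ^ 111 = 117

117


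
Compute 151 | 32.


0b10010111 | 0b100000 = 0b10110111 = 183

183


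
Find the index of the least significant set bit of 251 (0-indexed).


0b11111011. Lowest set bit at position 0

0


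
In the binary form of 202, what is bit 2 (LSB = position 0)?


0b11001010, position 2 = 0

0


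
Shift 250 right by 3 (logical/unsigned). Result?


0b11111010 >> 3 = 0b11111 = 31

31


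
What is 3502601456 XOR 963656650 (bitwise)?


0b11010000110001010111010011110000 ^ 0b111001011100000011101111001010 = 0b11101001101101010100111100111010 = 3920973626

3920973626


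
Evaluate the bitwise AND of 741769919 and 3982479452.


0b101100001101101000001010111111 & 0b11101101010111111101000001011100 = 0b101100000101101000000000011100 = 739672092

739672092


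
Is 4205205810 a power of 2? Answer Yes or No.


0b11111010101001100101100100110010. Multiple bits set => No

No


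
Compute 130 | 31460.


0b10000010 | 0b111101011100100 = 0b111101011100110 = 31462

31462


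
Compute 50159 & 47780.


0b1100001111101111 & 0b1011101010100100 = 0b1000001010100100 = 33444

33444


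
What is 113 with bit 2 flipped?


113 ^ (1 << 2) = 113 ^ 4 = 117

117


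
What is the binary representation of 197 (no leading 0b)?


197 = 11000101 in binary

11000101


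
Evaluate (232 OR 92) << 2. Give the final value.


Step 1: 232 | 92 = 252
Step 2: 252 << 2 = 1008

1008


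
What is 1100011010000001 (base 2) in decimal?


1100011010000001 in decimal = 50817

50817


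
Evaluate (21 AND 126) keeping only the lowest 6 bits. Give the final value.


Step 1: 21 & 126 = 20
Step 2: 20 & 63 = 20

20


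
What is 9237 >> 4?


0b10010000010101 >> 4 = 0b1001000001 = 577

577


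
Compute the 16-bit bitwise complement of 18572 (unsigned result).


~0b100100010001100 = 0b1011011101110011 = 46963 (16-bit unsigned)

46963


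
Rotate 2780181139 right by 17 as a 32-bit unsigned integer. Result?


Rotate 0b10100101101101100011001010010011 right by 17 (32-bit) = 0b11001010010011101001011011011 = 424268507

424268507


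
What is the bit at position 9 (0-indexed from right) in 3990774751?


0b11101101110111100110001111011111, position 9 = 1

1


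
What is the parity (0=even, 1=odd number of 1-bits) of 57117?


0b1101111100011101 has 11 ones => parity 1

1


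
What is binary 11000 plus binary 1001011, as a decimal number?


11000 + 1001011 = 1100011 = 99

99


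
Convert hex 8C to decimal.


8C hex = 140 decimal

140


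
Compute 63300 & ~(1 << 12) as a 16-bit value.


63300 & ~(1 << 12) = 59204

59204


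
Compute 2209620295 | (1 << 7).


2209620295 | (1 << 7) = 2209620295 | 128 = 2209620423

2209620423


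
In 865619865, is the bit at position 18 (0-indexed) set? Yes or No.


0b110011100110000100111110011001, bit 18 = 0. No

No


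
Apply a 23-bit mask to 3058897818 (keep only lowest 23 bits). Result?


3058897818 & 8388607 = 5444506

5444506


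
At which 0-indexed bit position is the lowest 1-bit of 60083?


0b1110101010110011. Lowest set bit at position 0

0


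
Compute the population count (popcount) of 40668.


0b1001111011011100 has 10 set bits

10


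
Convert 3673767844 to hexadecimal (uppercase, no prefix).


3673767844 = DAF93FA4 hex

DAF93FA4


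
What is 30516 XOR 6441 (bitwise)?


0b111011100110100 ^ 0b1100100101001 = 0b110111000011101 = 28189

28189


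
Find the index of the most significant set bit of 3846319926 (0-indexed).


0b11100101010000100010111100110110. Highest set bit at position 31

31


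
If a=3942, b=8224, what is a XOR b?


3942 ^ 8224 = 12102

12102


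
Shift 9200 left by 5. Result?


0b10001111110000 << 5 = 0b1000111111000000000 = 294400

294400


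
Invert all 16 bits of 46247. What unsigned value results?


46247 ^ 65535 = 19288

19288


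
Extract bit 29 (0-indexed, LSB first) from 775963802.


0b101110010000000100010010011010, position 29 = 1

1


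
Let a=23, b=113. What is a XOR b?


23 ^ 113 = 102

102


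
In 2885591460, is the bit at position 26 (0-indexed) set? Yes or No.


0b10101011111111101010000110100100, bit 26 = 0. No

No


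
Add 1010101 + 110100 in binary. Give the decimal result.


1010101 + 110100 = 10001001 = 137

137


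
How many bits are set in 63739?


0b1111100011111011 has 12 set bits

12


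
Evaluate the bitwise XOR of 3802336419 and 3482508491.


0b11100010101000110000110010100011 ^ 0b11001111100100101101110011001011 = 0b101101001100011101000001101000 = 758239336

758239336


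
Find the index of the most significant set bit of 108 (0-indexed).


0b1101100. Highest set bit at position 6

6


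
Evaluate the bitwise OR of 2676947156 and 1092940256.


0b10011111100011101111100011010100 | 0b1000001001001001111000111100000 = 0b11011111101011101111100111110100 = 3752786420

3752786420


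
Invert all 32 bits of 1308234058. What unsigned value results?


1308234058 ^ 4294967295 = 2986733237

2986733237


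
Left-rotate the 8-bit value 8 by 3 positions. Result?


Rotate 0b1000 left by 3 (8-bit) = 0b1000000 = 64

64


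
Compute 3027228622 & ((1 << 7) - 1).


3027228622 & 127 = 78

78


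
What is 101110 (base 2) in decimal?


101110 in decimal = 46

46


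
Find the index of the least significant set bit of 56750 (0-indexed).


0b1101110110101110. Lowest set bit at position 1

1


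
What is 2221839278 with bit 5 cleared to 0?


2221839278 & ~(1 << 5) = 2221839246

2221839246


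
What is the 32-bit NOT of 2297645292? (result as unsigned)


~0b10001000111100110100100011101100 = 0b1110111000011001011011100010011 = 1997322003 (32-bit unsigned)

1997322003


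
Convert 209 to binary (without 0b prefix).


209 = 11010001 in binary

11010001


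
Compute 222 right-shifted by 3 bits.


0b11011110 >> 3 = 0b11011 = 27

27


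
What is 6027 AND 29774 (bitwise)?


0b1011110001011 & 0b111010001001110 = 0b1010000001010 = 5130

5130


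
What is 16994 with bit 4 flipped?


16994 ^ (1 << 4) = 16994 ^ 16 = 17010

17010


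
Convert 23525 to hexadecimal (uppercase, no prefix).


23525 = 5BE5 hex

5BE5


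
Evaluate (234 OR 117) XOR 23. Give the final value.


Step 1: 234 | 117 = 255
Step 2: 255 ^ 23 = 232

232


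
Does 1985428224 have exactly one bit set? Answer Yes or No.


0b1110110010101110011101100000000. Multiple bits set => No

No


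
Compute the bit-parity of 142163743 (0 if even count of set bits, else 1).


0b1000011110010011111100011111 has 17 ones => parity 1

1


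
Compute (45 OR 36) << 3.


Step 1: 45 | 36 = 45
Step 2: 45 << 3 = 360

360


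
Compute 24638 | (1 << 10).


24638 | (1 << 10) = 24638 | 1024 = 25662

25662


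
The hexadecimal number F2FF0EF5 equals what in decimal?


F2FF0EF5 hex = 4076801781 decimal

4076801781


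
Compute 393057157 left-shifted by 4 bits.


0b10111011011011001001110000101 << 4 = 0b101110110110110010011100001010000 = 6288914512

6288914512


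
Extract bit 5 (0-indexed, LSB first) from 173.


0b10101101, position 5 = 1

1


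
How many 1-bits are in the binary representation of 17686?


0b100010100010110 has 6 set bits

6


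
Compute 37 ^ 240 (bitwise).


0b100101 ^ 0b11110000 = 0b11010101 = 213

213


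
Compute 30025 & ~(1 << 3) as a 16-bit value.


30025 & ~(1 << 3) = 30017

30017


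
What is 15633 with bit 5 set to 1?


15633 | (1 << 5) = 15633 | 32 = 15665

15665


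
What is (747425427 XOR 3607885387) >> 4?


Step 1: 747425427 ^ 3607885387 = 4219943128
Step 2: 4219943128 >> 4 = 263746445

263746445


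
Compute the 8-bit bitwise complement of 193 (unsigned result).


~0b11000001 = 0b111110 = 62 (8-bit unsigned)

62


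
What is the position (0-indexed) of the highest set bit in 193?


0b11000001. Highest set bit at position 7

7


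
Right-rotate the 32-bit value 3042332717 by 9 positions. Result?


Rotate 0b10110101010101100101000000101101 right by 9 (32-bit) = 0b10110110110101010101100101000 = 383429416

383429416


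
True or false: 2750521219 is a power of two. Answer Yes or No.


0b10100011111100011001111110000011. Multiple bits set => No

No


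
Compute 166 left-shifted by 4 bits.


0b10100110 << 4 = 0b101001100000 = 2656

2656


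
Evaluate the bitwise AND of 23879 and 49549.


0b101110101000111 & 0b1100000110001101 = 0b100000100000101 = 16645

16645


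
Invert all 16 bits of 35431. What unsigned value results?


35431 ^ 65535 = 30104

30104


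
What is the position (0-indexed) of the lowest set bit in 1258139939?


0b1001010111111011011000100100011. Lowest set bit at position 0

0


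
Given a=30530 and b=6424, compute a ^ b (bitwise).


30530 ^ 6424 = 28250

28250


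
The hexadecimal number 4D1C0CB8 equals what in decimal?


4D1C0CB8 hex = 1293683896 decimal

1293683896


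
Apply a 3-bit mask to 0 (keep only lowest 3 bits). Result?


0 & 7 = 0

0


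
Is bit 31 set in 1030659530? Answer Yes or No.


0b111101011011101001110111001010, bit 31 = 0. No

No


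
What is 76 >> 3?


0b1001100 >> 3 = 0b1001 = 9

9


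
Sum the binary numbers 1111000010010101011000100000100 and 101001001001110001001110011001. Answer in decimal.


1111000010010101011000100000100 + 101001001001110001001110011001 = 10100001011100011100010010011101 = 2708587677

2708587677


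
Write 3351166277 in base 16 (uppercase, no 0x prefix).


3351166277 = C7BEBD45 hex

C7BEBD45


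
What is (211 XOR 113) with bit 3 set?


Step 1: 211 ^ 113 = 162
Step 2: 162 | (1 << 3) = 162 | 8 = 170

170


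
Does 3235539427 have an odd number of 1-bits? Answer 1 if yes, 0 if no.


0b11000000110110100110100111100011 has 16 ones => parity 0

0


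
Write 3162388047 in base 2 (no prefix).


3162388047 = 10111100011111100011011001001111 in binary

10111100011111100011011001001111


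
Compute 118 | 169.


0b1110110 | 0b10101001 = 0b11111111 = 255

255


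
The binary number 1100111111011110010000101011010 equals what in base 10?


1100111111011110010000101011010 in decimal = 1743724890

1743724890


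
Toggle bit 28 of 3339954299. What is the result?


3339954299 ^ (1 << 28) = 3339954299 ^ 268435456 = 3608389755

3608389755


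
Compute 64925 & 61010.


0b1111110110011101 & 0b1110111001010010 = 0b1110110000010000 = 60432

60432


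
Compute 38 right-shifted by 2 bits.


0b100110 >> 2 = 0b1001 = 9

9


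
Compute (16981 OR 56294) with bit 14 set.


Step 1: 16981 | 56294 = 56311
Step 2: 56311 | (1 << 14) = 56311 | 16384 = 56311

56311


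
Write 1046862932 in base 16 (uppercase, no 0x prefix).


1046862932 = 3E65DC54 hex

3E65DC54


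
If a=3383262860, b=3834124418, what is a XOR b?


3383262860 ^ 3834124418 = 757097998

757097998


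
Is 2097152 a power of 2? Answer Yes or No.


0b1000000000000000000000. Only one bit set => Yes

Yes


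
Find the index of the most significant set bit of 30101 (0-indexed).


0b111010110010101. Highest set bit at position 14

14


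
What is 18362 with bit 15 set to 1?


18362 | (1 << 15) = 18362 | 32768 = 51130

51130


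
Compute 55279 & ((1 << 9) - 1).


55279 & 511 = 495

495


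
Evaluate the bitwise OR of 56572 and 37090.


0b1101110011111100 | 0b1001000011100010 = 0b1101110011111110 = 56574

56574


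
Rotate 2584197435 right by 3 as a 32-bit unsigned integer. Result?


Rotate 0b10011010000001111011100100111011 right by 3 (32-bit) = 0b1110011010000001111011100100111 = 1933637415

1933637415


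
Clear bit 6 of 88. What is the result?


88 & ~(1 << 6) = 24

24


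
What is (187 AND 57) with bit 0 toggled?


Step 1: 187 & 57 = 57
Step 2: 57 ^ (1 << 0) = 57 ^ 1 = 56

56


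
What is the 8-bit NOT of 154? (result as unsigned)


~0b10011010 = 0b1100101 = 101 (8-bit unsigned)

101


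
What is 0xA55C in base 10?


A55C hex = 42332 decimal

42332


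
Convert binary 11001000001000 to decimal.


11001000001000 in decimal = 12808

12808


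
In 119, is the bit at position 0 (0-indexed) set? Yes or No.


0b1110111, bit 0 = 1. Yes

Yes


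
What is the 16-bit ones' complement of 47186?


47186 ^ 65535 = 18349

18349


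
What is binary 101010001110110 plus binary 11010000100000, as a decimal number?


101010001110110 + 11010000100000 = 1000100010010110 = 34966

34966


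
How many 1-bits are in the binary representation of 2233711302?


0b10000101001000111011101011000110 has 15 set bits

15


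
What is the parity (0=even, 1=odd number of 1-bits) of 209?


0b11010001 has 4 ones => parity 0

0


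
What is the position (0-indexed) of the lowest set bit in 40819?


0b1001111101110011. Lowest set bit at position 0

0


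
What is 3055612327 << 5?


0b10110110001000001111000110100111 << 5 = 0b1011011000100000111100011010011100000 = 97779594464

97779594464


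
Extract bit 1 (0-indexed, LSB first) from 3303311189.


0b11000100111001001000011101010101, position 1 = 0

0


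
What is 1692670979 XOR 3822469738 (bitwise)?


0b1100100111001000001110000000011 ^ 0b11100011110101100100001001101010 = 0b10000111001100100101111001101001 = 2268225129

2268225129


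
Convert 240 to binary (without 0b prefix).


240 = 11110000 in binary

11110000


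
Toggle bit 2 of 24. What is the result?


24 ^ (1 << 2) = 24 ^ 4 = 28

28


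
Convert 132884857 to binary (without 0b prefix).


132884857 = 111111010111010100101111001 in binary

111111010111010100101111001


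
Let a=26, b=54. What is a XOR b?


26 ^ 54 = 44

44


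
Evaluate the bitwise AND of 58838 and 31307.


0b1110010111010110 & 0b111101001001011 = 0b110000001000010 = 24642

24642


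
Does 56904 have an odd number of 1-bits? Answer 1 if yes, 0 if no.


0b1101111001001000 has 8 ones => parity 0

0


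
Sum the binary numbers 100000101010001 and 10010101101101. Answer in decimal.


100000101010001 + 10010101101101 = 110011010111110 = 26302

26302


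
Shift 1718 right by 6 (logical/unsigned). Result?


0b11010110110 >> 6 = 0b11010 = 26

26


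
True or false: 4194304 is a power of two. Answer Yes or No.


0b10000000000000000000000. Only one bit set => Yes

Yes


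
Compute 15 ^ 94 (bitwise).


0b1111 ^ 0b1011110 = 0b1010001 = 81

81


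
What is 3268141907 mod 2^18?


3268141907 & 262143 = 254803

254803


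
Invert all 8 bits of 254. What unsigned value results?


254 ^ 255 = 1

1


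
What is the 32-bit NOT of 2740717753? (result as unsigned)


~0b10100011010111000000100010111001 = 0b1011100101000111111011101000110 = 1554249542 (32-bit unsigned)

1554249542


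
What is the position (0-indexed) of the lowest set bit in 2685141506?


0b10100000000011000000001000000010. Lowest set bit at position 1

1


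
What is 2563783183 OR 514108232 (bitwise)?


0b10011000110100000011101000001111 | 0b11110101001001010101101001000 = 0b10011110111101001011101101001111 = 2666838863

2666838863


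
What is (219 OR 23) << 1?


Step 1: 219 | 23 = 223
Step 2: 223 << 1 = 446

446


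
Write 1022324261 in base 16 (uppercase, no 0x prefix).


1022324261 = 3CEF6E25 hex

3CEF6E25


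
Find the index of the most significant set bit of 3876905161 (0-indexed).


0b11100111000101001110000011001001. Highest set bit at position 31

31


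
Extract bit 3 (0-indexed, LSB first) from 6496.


0b1100101100000, position 3 = 0

0


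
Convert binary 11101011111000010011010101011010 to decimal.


11101011111000010011010101011010 in decimal = 3957405018

3957405018


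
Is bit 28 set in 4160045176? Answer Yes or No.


0b11110111111101010100000001111000, bit 28 = 1. Yes

Yes


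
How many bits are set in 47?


0b101111 has 5 set bits

5


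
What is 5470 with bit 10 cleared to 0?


5470 & ~(1 << 10) = 4446

4446


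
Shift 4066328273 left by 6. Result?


0b11110010010111110011111011010001 << 6 = 0b11110010010111110011111011010001000000 = 260245009472

260245009472


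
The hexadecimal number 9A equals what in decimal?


9A hex = 154 decimal

154


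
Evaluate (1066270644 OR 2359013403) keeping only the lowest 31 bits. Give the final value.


Step 1: 1066270644 | 2359013403 = 3214933951
Step 2: 3214933951 & 2147483647 = 1067450303

1067450303


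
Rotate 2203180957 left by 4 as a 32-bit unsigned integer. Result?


Rotate 0b10000011010100011101111110011101 left by 4 (32-bit) = 0b110101000111011111100111011000 = 891156952

891156952


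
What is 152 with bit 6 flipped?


152 ^ (1 << 6) = 152 ^ 64 = 216

216


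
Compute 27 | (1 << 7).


27 | (1 << 7) = 27 | 128 = 155

155


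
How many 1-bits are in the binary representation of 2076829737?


0b1111011110010011110100000101001 has 17 set bits

17


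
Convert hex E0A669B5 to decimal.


E0A669B5 hex = 3769002421 decimal

3769002421


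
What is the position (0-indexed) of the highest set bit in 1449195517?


0b1010110011000001111011111111101. Highest set bit at position 30

30


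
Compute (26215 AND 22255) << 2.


Step 1: 26215 & 22255 = 18023
Step 2: 18023 << 2 = 72092

72092


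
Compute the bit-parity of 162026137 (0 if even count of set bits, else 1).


0b1001101010000101001010011001 has 12 ones => parity 0

0


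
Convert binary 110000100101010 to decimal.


110000100101010 in decimal = 24874

24874


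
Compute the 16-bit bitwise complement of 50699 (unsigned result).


~0b1100011000001011 = 0b11100111110100 = 14836 (16-bit unsigned)

14836


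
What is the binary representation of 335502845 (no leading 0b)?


335502845 = 10011111111110101110111111101 in binary

10011111111110101110111111101


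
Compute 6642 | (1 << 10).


6642 | (1 << 10) = 6642 | 1024 = 7666

7666


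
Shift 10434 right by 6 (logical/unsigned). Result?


0b10100011000010 >> 6 = 0b10100011 = 163

163


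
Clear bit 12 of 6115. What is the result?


6115 & ~(1 << 12) = 2019

2019


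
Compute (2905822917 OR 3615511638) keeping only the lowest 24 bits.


Step 1: 2905822917 | 3615511638 = 4289943255
Step 2: 4289943255 & 16777215 = 11753175

11753175


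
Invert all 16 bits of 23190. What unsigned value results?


23190 ^ 65535 = 42345

42345


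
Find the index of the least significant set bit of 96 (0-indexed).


0b1100000. Lowest set bit at position 5

5


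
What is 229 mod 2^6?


229 & 63 = 37

37


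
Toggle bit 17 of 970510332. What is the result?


970510332 ^ (1 << 17) = 970510332 ^ 131072 = 970641404

970641404


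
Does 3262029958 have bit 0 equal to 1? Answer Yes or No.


0b11000010011011101010000010000110, bit 0 = 0. No

No


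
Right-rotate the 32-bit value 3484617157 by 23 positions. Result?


Rotate 0b11001111101100110000100111000101 right by 23 (32-bit) = 0b1100110000100111000101110011111 = 1712556959

1712556959


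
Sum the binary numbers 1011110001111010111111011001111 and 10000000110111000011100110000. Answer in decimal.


1011110001111010111111011001111 + 10000000110111000011100110000 = 1101110010110010000010111111111 = 1851327999

1851327999


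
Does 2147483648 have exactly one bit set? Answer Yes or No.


0b10000000000000000000000000000000. Only one bit set => Yes

Yes


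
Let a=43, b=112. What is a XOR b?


43 ^ 112 = 91

91


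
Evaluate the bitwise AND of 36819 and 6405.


0b1000111111010011 & 0b1100100000101 = 0b100100000001 = 2305

2305


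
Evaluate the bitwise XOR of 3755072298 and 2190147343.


0b11011111110100011101101100101010 ^ 0b10000010100010101111111100001111 = 0b1011101010110110010010000100101 = 1566254117

1566254117


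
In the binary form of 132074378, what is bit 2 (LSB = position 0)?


0b111110111110100101110001010, position 2 = 0

0


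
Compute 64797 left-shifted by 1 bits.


0b1111110100011101 << 1 = 0b11111101000111010 = 129594

129594


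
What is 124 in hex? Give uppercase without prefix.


124 = 7C hex

7C


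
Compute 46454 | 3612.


0b1011010101110110 | 0b111000011100 = 0b1011111101111110 = 49022

49022


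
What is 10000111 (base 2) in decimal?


10000111 in decimal = 135

135


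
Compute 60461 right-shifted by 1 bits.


0b1110110000101101 >> 1 = 0b111011000010110 = 30230

30230


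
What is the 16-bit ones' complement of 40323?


40323 ^ 65535 = 25212

25212


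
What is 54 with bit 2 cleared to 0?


54 & ~(1 << 2) = 50

50


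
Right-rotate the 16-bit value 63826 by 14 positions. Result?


Rotate 0b1111100101010010 right by 14 (16-bit) = 0b1110010101001011 = 58699

58699


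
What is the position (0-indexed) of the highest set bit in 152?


0b10011000. Highest set bit at position 7

7


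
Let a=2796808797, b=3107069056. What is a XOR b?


2796808797 ^ 3107069056 = 528611037

528611037


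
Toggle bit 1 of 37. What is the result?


37 ^ (1 << 1) = 37 ^ 2 = 39

39


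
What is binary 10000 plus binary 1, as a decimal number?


10000 + 1 = 10001 = 17

17


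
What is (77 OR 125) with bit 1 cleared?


Step 1: 77 | 125 = 125
Step 2: 125 & ~(1 << 1) = 125

125


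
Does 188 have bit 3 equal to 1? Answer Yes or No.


0b10111100, bit 3 = 1. Yes

Yes


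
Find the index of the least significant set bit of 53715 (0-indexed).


0b1101000111010011. Lowest set bit at position 0

0


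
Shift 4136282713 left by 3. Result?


0b11110110100010101010101001011001 << 3 = 0b11110110100010101010101001011001000 = 33090261704

33090261704


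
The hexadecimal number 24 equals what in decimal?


24 hex = 36 decimal

36


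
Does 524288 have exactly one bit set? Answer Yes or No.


0b10000000000000000000. Only one bit set => Yes

Yes


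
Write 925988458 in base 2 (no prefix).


925988458 = 110111001100010111011001101010 in binary

110111001100010111011001101010


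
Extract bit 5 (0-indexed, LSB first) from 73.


0b1001001, position 5 = 0

0


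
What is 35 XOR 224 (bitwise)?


0b100011 ^ 0b11100000 = 0b11000011 = 195

195


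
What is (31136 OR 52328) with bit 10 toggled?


Step 1: 31136 | 52328 = 65000
Step 2: 65000 ^ (1 << 10) = 65000 ^ 1024 = 63976

63976


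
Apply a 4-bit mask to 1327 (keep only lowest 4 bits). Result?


1327 & 15 = 15

15


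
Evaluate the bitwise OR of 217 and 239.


0b11011001 | 0b11101111 = 0b11111111 = 255

255


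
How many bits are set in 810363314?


0b110000010011010010100110110010 has 13 set bits

13


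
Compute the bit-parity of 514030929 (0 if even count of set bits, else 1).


0b11110101000110111110101010001 has 17 ones => parity 1

1


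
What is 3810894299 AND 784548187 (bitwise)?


0b11100011001001011010000111011011 & 0b101110110000110100000101011011 = 0b100010000000010000000101011011 = 570491227

570491227


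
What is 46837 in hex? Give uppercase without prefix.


46837 = B6F5 hex

B6F5


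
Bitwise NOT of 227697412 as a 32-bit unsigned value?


~0b1101100100100110001100000100 = 0b11110010011011011001110011111011 = 4067269883 (32-bit unsigned)

4067269883


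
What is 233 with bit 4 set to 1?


233 | (1 << 4) = 233 | 16 = 249

249


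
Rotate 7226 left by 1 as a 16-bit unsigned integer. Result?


Rotate 0b1110000111010 left by 1 (16-bit) = 0b11100001110100 = 14452

14452


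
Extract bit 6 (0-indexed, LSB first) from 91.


0b1011011, position 6 = 1

1


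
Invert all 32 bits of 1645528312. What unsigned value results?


1645528312 ^ 4294967295 = 2649438983

2649438983


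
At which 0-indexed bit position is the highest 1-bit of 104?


0b1101000. Highest set bit at position 6

6


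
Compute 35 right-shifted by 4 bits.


0b100011 >> 4 = 0b10 = 2

2


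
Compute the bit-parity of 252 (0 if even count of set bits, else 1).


0b11111100 has 6 ones => parity 0

0


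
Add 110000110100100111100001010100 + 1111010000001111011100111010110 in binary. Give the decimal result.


110000110100100111100001010100 + 1111010000001111011100111010110 = 10101010110110100011001000101010 = 2866426410

2866426410


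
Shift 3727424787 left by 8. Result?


0b11011110001010111111110100010011 << 8 = 0b1101111000101011111111010001001100000000 = 954220745472

954220745472


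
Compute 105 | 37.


0b1101001 | 0b100101 = 0b1101101 = 109

109


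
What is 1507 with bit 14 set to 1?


1507 | (1 << 14) = 1507 | 16384 = 17891

17891


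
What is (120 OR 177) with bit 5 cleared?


Step 1: 120 | 177 = 249
Step 2: 249 & ~(1 << 5) = 217

217


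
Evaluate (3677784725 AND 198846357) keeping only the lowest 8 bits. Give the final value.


Step 1: 3677784725 & 198846357 = 185729685
Step 2: 185729685 & 255 = 149

149
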